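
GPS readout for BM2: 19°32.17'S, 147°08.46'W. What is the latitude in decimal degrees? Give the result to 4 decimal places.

19° + 32.17′/60 = 19 + 0.53617 = 19.5362°

19.5362°S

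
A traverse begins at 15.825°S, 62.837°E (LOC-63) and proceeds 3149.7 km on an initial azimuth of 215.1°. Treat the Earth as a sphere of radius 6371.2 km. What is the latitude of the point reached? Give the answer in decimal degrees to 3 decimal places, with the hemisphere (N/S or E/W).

δ = d/R = 3149.7/6371.2 = 0.494365 rad
φ₂ = arcsin(sin φ₁ cos δ + cos φ₁ sin δ cos θ)
   = arcsin(-0.27270·0.88027 + 0.96210·0.47447·-0.81815) = -37.84496°
λ₂ = λ₁ + atan2(sin θ sin δ cos φ₁, cos δ − sin φ₁ sin φ₂) = 42.62528°

37.845°S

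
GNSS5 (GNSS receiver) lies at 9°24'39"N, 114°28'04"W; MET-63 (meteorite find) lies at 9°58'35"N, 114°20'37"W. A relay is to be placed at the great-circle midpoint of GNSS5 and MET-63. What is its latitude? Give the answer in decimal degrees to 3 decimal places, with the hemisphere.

9.694°N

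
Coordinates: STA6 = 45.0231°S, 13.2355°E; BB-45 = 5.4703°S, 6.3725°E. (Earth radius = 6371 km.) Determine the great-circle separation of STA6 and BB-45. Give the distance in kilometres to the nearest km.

4448 km

Δφ = 39.5528°,  Δλ = -6.8630°
a = sin²(Δφ/2) + cos φ₁ cos φ₂ sin²(Δλ/2) = 0.117002
c = 2·arcsin(√a) = 0.698206 rad = 40.0043°
d = R·c = 6371 × 0.698206 = 4448.3 km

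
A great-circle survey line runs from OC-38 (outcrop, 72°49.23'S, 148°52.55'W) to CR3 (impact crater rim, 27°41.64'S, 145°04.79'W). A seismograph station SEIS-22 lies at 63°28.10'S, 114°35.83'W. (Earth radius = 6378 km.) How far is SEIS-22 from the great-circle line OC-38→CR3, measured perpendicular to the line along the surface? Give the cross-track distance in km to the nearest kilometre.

OC-38: φ = -72.82050°, λ = -148.87583°
CR3: φ = -27.69400°, λ = -145.07983°
SEIS-22: φ = -63.46833°, λ = -114.59717°
δ₁₃ = central angle OC-38→SEIS-22 = 0.269922 rad  (haversine)
θ₁₃ = bearing OC-38→SEIS-22 = 70.645°,  θ₁₂ = bearing OC-38→CR3 = 4.741°
dₓₜ = R·arcsin(sin δ₁₃ · sin(θ₁₃ − θ₁₂)) = 6378·arcsin(0.26666·sin(65.904°)) = 1568.289 km
|dₓₜ| = 1568.289 km

1568 km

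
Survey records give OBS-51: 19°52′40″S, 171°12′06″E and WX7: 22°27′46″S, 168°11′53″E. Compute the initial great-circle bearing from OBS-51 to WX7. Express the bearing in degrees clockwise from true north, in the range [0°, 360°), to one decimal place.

OBS-51: φ = -19.87778°, λ = +171.20167°
WX7: φ = -22.46278°, λ = +168.19806°
Δλ = -3.0036°
y = sin Δλ · cos φ₂ = -0.048423
x = cos φ₁ sin φ₂ − sin φ₁ cos φ₂ cos Δλ = -0.045533
θ = atan2(y, x) = -133.2381° → 226.7619° (mod 360°)

226.8°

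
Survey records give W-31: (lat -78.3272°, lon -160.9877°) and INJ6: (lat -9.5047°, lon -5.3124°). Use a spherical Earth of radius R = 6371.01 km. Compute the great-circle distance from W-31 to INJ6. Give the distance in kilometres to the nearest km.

10136 km

Δφ = 68.8225°,  Δλ = 155.6753°
a = sin²(Δφ/2) + cos φ₁ cos φ₂ sin²(Δλ/2) = 0.510059
c = 2·arcsin(√a) = 1.590915 rad = 91.1527°
d = R·c = 6371.01 × 1.590915 = 10135.7 km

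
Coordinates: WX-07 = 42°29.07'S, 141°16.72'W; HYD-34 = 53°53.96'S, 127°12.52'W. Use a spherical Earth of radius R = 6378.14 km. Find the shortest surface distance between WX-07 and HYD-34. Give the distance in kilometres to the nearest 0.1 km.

WX-07: φ = -42.48450°, λ = -141.27867°
HYD-34: φ = -53.89933°, λ = -127.20867°
Δφ = -11.4148°,  Δλ = 14.0700°
a = sin²(Δφ/2) + cos φ₁ cos φ₂ sin²(Δλ/2) = 0.016408
c = 2·arcsin(√a) = 0.256892 rad = 14.7188°
d = R·c = 6378.14 × 0.256892 = 1638.5 km

1638.5 km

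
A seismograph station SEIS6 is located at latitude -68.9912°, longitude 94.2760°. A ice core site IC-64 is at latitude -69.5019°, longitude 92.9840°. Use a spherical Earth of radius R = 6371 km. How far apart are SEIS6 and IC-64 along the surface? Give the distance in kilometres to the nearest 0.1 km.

76.3 km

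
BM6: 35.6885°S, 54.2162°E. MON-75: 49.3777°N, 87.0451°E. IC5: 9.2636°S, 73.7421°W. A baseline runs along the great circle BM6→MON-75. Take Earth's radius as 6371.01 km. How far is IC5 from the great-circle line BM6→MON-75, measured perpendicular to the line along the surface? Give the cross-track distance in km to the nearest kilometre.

δ₁₃ = central angle BM6→IC5 = 1.981385 rad  (haversine)
θ₁₃ = bearing BM6→IC5 = 238.072°,  θ₁₂ = bearing BM6→MON-75 = 20.669°
dₓₜ = R·arcsin(sin δ₁₃ · sin(θ₁₃ − θ₁₂)) = 6371.01·arcsin(0.91689·sin(217.403°)) = -3763.320 km
|dₓₜ| = 3763.320 km

3763 km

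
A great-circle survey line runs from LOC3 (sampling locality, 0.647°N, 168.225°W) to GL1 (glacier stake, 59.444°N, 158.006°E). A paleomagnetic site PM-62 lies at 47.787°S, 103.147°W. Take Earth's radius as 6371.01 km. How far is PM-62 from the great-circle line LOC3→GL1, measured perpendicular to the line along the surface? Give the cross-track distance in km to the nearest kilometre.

δ₁₃ = central angle LOC3→PM-62 = 1.292475 rad  (haversine)
θ₁₃ = bearing LOC3→PM-62 = 140.676°,  θ₁₂ = bearing LOC3→GL1 = 341.737°
dₓₜ = R·arcsin(sin δ₁₃ · sin(θ₁₃ − θ₁₂)) = 6371.01·arcsin(0.96152·sin(-201.061°)) = 2247.786 km
|dₓₜ| = 2247.786 km

2248 km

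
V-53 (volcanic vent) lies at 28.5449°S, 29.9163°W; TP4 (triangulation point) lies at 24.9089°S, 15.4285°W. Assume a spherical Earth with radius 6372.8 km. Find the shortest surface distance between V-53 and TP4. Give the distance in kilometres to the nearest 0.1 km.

1493.8 km

Δφ = 3.6360°,  Δλ = 14.4878°
a = sin²(Δφ/2) + cos φ₁ cos φ₂ sin²(Δλ/2) = 0.013674
c = 2·arcsin(√a) = 0.234409 rad = 13.4306°
d = R·c = 6372.8 × 0.234409 = 1493.8 km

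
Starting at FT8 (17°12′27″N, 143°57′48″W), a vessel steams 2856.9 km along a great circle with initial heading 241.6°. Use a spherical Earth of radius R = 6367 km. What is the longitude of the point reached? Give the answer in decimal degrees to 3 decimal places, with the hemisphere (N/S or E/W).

166.453°W

FT8: φ = +17.20750°, λ = -143.96333°
δ = d/R = 2856.9/6367 = 0.448704 rad
φ₂ = arcsin(sin φ₁ cos δ + cos φ₁ sin δ cos θ)
   = arcsin(0.29583·0.90101 + 0.95524·0.43380·-0.47562) = 3.98290°
λ₂ = λ₁ + atan2(sin θ sin δ cos φ₁, cos δ − sin φ₁ sin φ₂) = -166.45283°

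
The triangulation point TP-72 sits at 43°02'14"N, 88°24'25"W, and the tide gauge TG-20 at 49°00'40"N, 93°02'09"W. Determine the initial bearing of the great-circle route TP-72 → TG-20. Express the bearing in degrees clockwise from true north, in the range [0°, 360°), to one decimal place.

333.4°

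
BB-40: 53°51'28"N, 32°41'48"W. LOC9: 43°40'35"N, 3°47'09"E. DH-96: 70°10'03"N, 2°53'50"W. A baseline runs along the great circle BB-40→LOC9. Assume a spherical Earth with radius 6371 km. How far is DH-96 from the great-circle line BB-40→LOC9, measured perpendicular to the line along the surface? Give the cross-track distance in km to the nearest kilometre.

2196 km

BB-40: φ = +53.85778°, λ = -32.69667°
LOC9: φ = +43.67639°, λ = +3.78583°
DH-96: φ = +70.16750°, λ = -2.89722°
δ₁₃ = central angle BB-40→DH-96 = 0.367305 rad  (haversine)
θ₁₃ = bearing BB-40→DH-96 = 28.003°,  θ₁₂ = bearing BB-40→LOC9 = 98.245°
dₓₜ = R·arcsin(sin δ₁₃ · sin(θ₁₃ − θ₁₂)) = 6371·arcsin(0.35910·sin(-70.241°)) = -2196.388 km
|dₓₜ| = 2196.388 km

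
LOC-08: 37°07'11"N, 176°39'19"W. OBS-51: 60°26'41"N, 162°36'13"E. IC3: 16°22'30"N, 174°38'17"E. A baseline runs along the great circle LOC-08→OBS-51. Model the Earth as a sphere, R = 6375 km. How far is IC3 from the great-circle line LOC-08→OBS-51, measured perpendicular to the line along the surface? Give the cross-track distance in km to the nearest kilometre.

1734 km

LOC-08: φ = +37.11972°, λ = -176.65528°
OBS-51: φ = +60.44472°, λ = +162.60361°
IC3: φ = +16.37500°, λ = +174.63806°
δ₁₃ = central angle LOC-08→IC3 = 0.386187 rad  (haversine)
θ₁₃ = bearing LOC-08→IC3 = 202.680°,  θ₁₂ = bearing LOC-08→OBS-51 = 337.184°
dₓₜ = R·arcsin(sin δ₁₃ · sin(θ₁₃ − θ₁₂)) = 6375·arcsin(0.37666·sin(-134.504°)) = -1733.849 km
|dₓₜ| = 1733.849 km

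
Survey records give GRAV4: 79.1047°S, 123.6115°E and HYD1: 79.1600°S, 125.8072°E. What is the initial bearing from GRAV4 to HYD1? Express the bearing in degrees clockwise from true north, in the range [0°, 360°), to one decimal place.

98.7°

Δλ = 2.1957°
y = sin Δλ · cos φ₂ = 0.007205
x = cos φ₁ sin φ₂ − sin φ₁ cos φ₂ cos Δλ = -0.001101
θ = atan2(y, x) = 98.6859° → 98.6859° (mod 360°)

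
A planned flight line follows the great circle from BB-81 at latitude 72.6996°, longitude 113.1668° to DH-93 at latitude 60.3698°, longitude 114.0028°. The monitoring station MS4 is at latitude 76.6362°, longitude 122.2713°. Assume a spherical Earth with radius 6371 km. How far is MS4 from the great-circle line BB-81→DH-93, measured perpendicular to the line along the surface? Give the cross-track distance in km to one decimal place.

δ₁₃ = central angle BB-81→MS4 = 0.080338 rad  (haversine)
θ₁₃ = bearing BB-81→MS4 = 27.112°,  θ₁₂ = bearing BB-81→DH-93 = 178.065°
dₓₜ = R·arcsin(sin δ₁₃ · sin(θ₁₃ − θ₁₂)) = 6371·arcsin(0.08025·sin(-150.952°)) = -248.308 km
|dₓₜ| = 248.308 km

248.3 km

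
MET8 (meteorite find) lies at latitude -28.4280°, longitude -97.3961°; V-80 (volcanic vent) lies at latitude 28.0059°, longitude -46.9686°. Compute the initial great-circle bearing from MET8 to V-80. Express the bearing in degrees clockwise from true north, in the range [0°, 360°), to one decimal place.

Δλ = 50.4275°
y = sin Δλ · cos φ₂ = 0.680556
x = cos φ₁ sin φ₂ − sin φ₁ cos φ₂ cos Δλ = 0.680700
θ = atan2(y, x) = 44.9939° → 44.9939° (mod 360°)

45.0°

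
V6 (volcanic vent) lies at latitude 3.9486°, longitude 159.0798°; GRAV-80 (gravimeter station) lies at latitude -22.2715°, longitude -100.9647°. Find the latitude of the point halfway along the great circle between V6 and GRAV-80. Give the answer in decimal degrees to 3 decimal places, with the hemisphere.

Bx = cos φ₂ cos Δλ = -0.159986,  By = cos φ₂ sin Δλ = 0.911464
φₘ = atan2(sin φ₁ + sin φ₂, √((cos φ₁ + Bx)² + By²)) = -14.06491°
λₘ = λ₁ + atan2(By, cos φ₁ + Bx) = -153.50338°

14.065°S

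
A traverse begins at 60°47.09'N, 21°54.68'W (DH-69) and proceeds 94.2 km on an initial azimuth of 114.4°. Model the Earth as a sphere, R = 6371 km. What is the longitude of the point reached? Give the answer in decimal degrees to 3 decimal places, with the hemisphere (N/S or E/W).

20.348°W

DH-69: φ = +60.78483°, λ = -21.91133°
δ = d/R = 94.2/6371 = 0.014786 rad
φ₂ = arcsin(sin φ₁ cos δ + cos φ₁ sin δ cos θ)
   = arcsin(0.87279·0.99989 + 0.48809·0.01479·-0.41310) = 60.42569°
λ₂ = λ₁ + atan2(sin θ sin δ cos φ₁, cos δ − sin φ₁ sin φ₂) = -20.34805°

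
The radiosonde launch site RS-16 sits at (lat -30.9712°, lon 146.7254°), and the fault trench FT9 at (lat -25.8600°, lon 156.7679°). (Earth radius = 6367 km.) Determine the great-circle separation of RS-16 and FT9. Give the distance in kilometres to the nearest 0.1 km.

Δφ = 5.1112°,  Δλ = 10.0425°
a = sin²(Δφ/2) + cos φ₁ cos φ₂ sin²(Δλ/2) = 0.007899
c = 2·arcsin(√a) = 0.177986 rad = 10.1978°
d = R·c = 6367 × 0.177986 = 1133.2 km

1133.2 km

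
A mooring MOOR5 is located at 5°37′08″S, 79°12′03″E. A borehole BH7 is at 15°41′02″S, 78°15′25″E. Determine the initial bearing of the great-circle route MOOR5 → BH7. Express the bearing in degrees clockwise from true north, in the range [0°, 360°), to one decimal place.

MOOR5: φ = -5.61889°, λ = +79.20083°
BH7: φ = -15.68389°, λ = +78.25694°
Δλ = -0.9439°
y = sin Δλ · cos φ₂ = -0.015860
x = cos φ₁ sin φ₂ − sin φ₁ cos φ₂ cos Δλ = -0.174778
θ = atan2(y, x) = -174.8150° → 185.1850° (mod 360°)

185.2°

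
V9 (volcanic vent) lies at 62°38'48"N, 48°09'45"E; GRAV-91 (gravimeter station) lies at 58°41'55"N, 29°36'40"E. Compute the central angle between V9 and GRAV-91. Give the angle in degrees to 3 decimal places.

V9: φ = +62.64667°, λ = +48.16250°
GRAV-91: φ = +58.69861°, λ = +29.61111°
Δφ = -3.9481°,  Δλ = -18.5514°
a = sin²(Δφ/2) + cos φ₁ cos φ₂ sin²(Δλ/2) = 0.007389
c = 2·arcsin(√a) = 0.172126 rad = 9.8621°

9.862°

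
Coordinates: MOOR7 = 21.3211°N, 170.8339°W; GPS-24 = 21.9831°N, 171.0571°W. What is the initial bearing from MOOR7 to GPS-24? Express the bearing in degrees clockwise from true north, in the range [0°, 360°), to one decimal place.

342.6°

Δλ = -0.2232°
y = sin Δλ · cos φ₂ = -0.003612
x = cos φ₁ sin φ₂ − sin φ₁ cos φ₂ cos Δλ = 0.011556
θ = atan2(y, x) = -17.3584° → 342.6416° (mod 360°)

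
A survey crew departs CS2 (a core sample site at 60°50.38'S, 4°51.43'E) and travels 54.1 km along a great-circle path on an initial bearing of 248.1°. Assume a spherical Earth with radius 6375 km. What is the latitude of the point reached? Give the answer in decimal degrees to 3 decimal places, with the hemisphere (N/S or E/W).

61.018°S

CS2: φ = -60.83967°, λ = +4.85717°
δ = d/R = 54.1/6375 = 0.008486 rad
φ₂ = arcsin(sin φ₁ cos δ + cos φ₁ sin δ cos θ)
   = arcsin(-0.87326·0.99996 + 0.48726·0.00849·-0.37299) = -61.01782°
λ₂ = λ₁ + atan2(sin θ sin δ cos φ₁, cos δ − sin φ₁ sin φ₂) = 3.92606°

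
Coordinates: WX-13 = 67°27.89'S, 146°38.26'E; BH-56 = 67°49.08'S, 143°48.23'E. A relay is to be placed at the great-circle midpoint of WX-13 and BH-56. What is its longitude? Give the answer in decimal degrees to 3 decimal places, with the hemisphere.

WX-13: φ = -67.46483°, λ = +146.63767°
BH-56: φ = -67.81800°, λ = +143.80383°
Bx = cos φ₂ cos Δλ = 0.377088,  By = cos φ₂ sin Δλ = -0.018666
φₘ = atan2(sin φ₁ + sin φ₂, √((cos φ₁ + Bx)² + By²)) = -67.64758°
λₘ = λ₁ + atan2(By, cos φ₁ + Bx) = 145.23137°

145.231°E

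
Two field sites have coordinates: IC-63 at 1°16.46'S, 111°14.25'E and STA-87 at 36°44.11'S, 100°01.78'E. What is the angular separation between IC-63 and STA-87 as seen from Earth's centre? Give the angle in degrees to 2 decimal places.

IC-63: φ = -1.27433°, λ = +111.23750°
STA-87: φ = -36.73517°, λ = +100.02967°
Δφ = -35.4608°,  Δλ = -11.2078°
a = sin²(Δφ/2) + cos φ₁ cos φ₂ sin²(Δλ/2) = 0.100384
c = 2·arcsin(√a) = 0.644780 rad = 36.9432°

36.94°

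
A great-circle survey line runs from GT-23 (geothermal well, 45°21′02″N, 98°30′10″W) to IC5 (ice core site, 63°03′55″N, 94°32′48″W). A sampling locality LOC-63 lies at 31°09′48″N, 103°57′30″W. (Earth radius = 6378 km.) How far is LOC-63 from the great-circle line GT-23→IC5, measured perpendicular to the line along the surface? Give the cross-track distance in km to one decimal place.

358.8 km

GT-23: φ = +45.35056°, λ = -98.50278°
IC5: φ = +63.06528°, λ = -94.54667°
LOC-63: φ = +31.16333°, λ = -103.95833°
δ₁₃ = central angle GT-23→LOC-63 = 0.258494 rad  (haversine)
θ₁₃ = bearing GT-23→LOC-63 = 198.557°,  θ₁₂ = bearing GT-23→IC5 = 5.850°
dₓₜ = R·arcsin(sin δ₁₃ · sin(θ₁₃ − θ₁₂)) = 6378·arcsin(0.25562·sin(192.708°)) = -358.842 km
|dₓₜ| = 358.842 km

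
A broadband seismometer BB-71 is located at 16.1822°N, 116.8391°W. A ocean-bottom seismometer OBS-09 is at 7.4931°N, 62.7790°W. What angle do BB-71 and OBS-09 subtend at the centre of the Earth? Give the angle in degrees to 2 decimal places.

53.47°

Δφ = -8.6891°,  Δλ = 54.0601°
a = sin²(Δφ/2) + cos φ₁ cos φ₂ sin²(Δλ/2) = 0.202394
c = 2·arcsin(√a) = 0.933267 rad = 53.4723°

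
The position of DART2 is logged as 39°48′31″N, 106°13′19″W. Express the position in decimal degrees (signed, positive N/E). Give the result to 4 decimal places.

+39.8086°, -106.2219°

lat: 39.8086° N → +39.8086°
lon: 106.2219° W → -106.2219°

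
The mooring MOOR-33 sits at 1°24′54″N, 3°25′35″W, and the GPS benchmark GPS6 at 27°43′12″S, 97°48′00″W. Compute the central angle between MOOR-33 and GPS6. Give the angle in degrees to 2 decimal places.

94.53°

MOOR-33: φ = +1.41500°, λ = -3.42639°
GPS6: φ = -27.72000°, λ = -97.80000°
Δφ = -29.1350°,  Δλ = -94.3736°
a = sin²(Δφ/2) + cos φ₁ cos φ₂ sin²(Δλ/2) = 0.539487
c = 2·arcsin(√a) = 1.649852 rad = 94.5296°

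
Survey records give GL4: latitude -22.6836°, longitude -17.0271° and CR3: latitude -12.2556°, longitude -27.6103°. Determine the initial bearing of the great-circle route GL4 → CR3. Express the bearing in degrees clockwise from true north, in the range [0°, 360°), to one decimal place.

314.2°

Δλ = -10.5832°
y = sin Δλ · cos φ₂ = -0.179478
x = cos φ₁ sin φ₂ − sin φ₁ cos φ₂ cos Δλ = 0.174589
θ = atan2(y, x) = -45.7910° → 314.2090° (mod 360°)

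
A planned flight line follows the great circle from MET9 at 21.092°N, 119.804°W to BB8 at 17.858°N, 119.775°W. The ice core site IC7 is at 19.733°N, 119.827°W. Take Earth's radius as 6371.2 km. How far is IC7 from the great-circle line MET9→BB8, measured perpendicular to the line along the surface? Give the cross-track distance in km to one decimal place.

δ₁₃ = central angle MET9→IC7 = 0.023722 rad  (haversine)
θ₁₃ = bearing MET9→IC7 = 180.913°,  θ₁₂ = bearing MET9→BB8 = 179.511°
dₓₜ = R·arcsin(sin δ₁₃ · sin(θ₁₃ − θ₁₂)) = 6371.2·arcsin(0.02372·sin(1.402°)) = 3.698 km
|dₓₜ| = 3.698 km

3.7 km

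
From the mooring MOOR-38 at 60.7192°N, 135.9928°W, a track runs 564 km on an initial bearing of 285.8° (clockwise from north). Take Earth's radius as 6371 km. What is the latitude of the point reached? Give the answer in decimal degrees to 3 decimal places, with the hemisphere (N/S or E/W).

61.714°N

δ = d/R = 564/6371 = 0.088526 rad
φ₂ = arcsin(sin φ₁ cos δ + cos φ₁ sin δ cos θ)
   = arcsin(0.87223·0.99608 + 0.48909·0.08841·0.27228) = 61.71377°
λ₂ = λ₁ + atan2(sin θ sin δ cos φ₁, cos δ − sin φ₁ sin φ₂) = -146.33459°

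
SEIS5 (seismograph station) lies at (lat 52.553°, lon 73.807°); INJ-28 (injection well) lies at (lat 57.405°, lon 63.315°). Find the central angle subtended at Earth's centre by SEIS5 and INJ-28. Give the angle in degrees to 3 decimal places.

7.718°

Δφ = 4.8520°,  Δλ = -10.4920°
a = sin²(Δφ/2) + cos φ₁ cos φ₂ sin²(Δλ/2) = 0.004530
c = 2·arcsin(√a) = 0.134712 rad = 7.7184°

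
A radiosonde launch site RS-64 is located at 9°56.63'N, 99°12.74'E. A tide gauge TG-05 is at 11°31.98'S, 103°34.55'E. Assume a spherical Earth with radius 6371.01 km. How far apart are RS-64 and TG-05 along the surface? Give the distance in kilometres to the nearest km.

RS-64: φ = +9.94383°, λ = +99.21233°
TG-05: φ = -11.53300°, λ = +103.57583°
Δφ = -21.4768°,  Δλ = 4.3635°
a = sin²(Δφ/2) + cos φ₁ cos φ₂ sin²(Δλ/2) = 0.036116
c = 2·arcsin(√a) = 0.382409 rad = 21.9104°
d = R·c = 6371.01 × 0.382409 = 2436.3 km

2436 km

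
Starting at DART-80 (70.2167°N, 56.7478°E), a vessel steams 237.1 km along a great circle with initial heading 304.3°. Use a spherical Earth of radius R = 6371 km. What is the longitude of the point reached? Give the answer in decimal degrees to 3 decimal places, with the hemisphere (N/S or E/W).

δ = d/R = 237.1/6371 = 0.037216 rad
φ₂ = arcsin(sin φ₁ cos δ + cos φ₁ sin δ cos θ)
   = arcsin(0.94098·0.99931 + 0.33846·0.03721·0.56353) = 71.33832°
λ₂ = λ₁ + atan2(sin θ sin δ cos φ₁, cos δ − sin φ₁ sin φ₂) = 51.23558°

51.236°E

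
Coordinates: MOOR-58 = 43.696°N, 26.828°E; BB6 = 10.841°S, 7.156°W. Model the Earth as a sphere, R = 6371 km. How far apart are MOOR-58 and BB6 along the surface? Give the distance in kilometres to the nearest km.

Δφ = -54.5370°,  Δλ = -33.9840°
a = sin²(Δφ/2) + cos φ₁ cos φ₂ sin²(Δλ/2) = 0.270557
c = 2·arcsin(√a) = 1.094056 rad = 62.6848°
d = R·c = 6371 × 1.094056 = 6970.2 km

6970 km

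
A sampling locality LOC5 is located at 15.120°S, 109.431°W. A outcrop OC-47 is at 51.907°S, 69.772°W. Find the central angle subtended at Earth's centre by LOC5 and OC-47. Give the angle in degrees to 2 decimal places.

48.41°

Δφ = -36.7870°,  Δλ = 39.6590°
a = sin²(Δφ/2) + cos φ₁ cos φ₂ sin²(Δλ/2) = 0.168101
c = 2·arcsin(√a) = 0.844911 rad = 48.4098°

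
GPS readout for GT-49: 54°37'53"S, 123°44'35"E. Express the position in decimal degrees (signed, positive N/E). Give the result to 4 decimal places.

lat: 54.6314° S → -54.6314°
lon: 123.7431° E → +123.7431°

-54.6314°, +123.7431°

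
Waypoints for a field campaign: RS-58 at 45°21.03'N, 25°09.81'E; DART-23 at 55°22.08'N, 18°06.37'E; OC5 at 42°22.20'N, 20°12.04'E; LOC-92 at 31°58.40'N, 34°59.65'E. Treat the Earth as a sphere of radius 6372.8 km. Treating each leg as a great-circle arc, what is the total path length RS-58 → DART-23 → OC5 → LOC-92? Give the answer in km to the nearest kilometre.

4417 km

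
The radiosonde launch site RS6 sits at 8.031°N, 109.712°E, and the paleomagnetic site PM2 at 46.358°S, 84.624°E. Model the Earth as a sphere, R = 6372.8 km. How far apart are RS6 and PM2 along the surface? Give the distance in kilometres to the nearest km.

6542 km

Δφ = -54.3890°,  Δλ = -25.0880°
a = sin²(Δφ/2) + cos φ₁ cos φ₂ sin²(Δλ/2) = 0.241096
c = 2·arcsin(√a) = 1.026511 rad = 58.8147°
d = R·c = 6372.8 × 1.026511 = 6541.7 km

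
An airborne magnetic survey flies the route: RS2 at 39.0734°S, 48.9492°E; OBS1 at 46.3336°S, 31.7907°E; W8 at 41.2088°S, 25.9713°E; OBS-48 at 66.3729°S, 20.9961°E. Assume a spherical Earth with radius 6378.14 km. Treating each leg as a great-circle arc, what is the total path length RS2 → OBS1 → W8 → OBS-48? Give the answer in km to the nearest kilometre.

RS2→OBS1: c = 0.253163 rad, d = 1614.71 km
OBS1→W8: c = 0.115602 rad, d = 737.33 km
W8→OBS-48: c = 0.441860 rad, d = 2818.25 km
Total = 1614.71 + 737.33 + 2818.25 = 5170.28 km

5170 km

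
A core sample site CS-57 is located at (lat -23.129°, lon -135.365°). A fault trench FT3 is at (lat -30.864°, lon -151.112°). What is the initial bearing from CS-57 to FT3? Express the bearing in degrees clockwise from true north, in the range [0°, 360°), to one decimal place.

Δλ = -15.7470°
y = sin Δλ · cos φ₂ = -0.232958
x = cos φ₁ sin φ₂ − sin φ₁ cos φ₂ cos Δλ = -0.147246
θ = atan2(y, x) = -122.2958° → 237.7042° (mod 360°)

237.7°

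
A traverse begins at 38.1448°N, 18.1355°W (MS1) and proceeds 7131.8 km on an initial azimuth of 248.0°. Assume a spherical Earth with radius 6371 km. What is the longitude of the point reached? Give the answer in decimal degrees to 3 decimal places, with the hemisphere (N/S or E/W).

74.682°W

δ = d/R = 7131.8/6371 = 1.119416 rad
φ₂ = arcsin(sin φ₁ cos δ + cos φ₁ sin δ cos θ)
   = arcsin(0.61765·0.43621 + 0.78645·0.89985·-0.37461) = 0.24755°
λ₂ = λ₁ + atan2(sin θ sin δ cos φ₁, cos δ − sin φ₁ sin φ₂) = -74.68168°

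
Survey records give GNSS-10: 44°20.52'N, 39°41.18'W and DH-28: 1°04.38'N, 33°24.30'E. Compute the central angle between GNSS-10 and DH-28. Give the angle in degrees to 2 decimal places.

GNSS-10: φ = +44.34200°, λ = -39.68633°
DH-28: φ = +1.07300°, λ = +33.40500°
Δφ = -43.2690°,  Δλ = 73.0913°
a = sin²(Δφ/2) + cos φ₁ cos φ₂ sin²(Δλ/2) = 0.389470
c = 2·arcsin(√a) = 1.347895 rad = 77.2287°

77.23°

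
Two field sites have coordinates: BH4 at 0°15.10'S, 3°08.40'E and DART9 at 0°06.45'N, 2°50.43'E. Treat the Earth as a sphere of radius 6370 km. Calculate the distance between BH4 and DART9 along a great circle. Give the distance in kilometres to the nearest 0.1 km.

52.0 km

BH4: φ = -0.25167°, λ = +3.14000°
DART9: φ = +0.10750°, λ = +2.84050°
Δφ = 0.3592°,  Δλ = -0.2995°
a = sin²(Δφ/2) + cos φ₁ cos φ₂ sin²(Δλ/2) = 0.000017
c = 2·arcsin(√a) = 0.008162 rad = 0.4677°
d = R·c = 6370 × 0.008162 = 52.0 km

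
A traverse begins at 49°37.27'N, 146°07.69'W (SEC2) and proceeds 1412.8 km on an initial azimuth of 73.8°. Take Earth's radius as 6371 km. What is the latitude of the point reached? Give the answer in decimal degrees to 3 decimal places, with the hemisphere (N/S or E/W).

51.525°N

SEC2: φ = +49.62117°, λ = -146.12817°
δ = d/R = 1412.8/6371 = 0.221755 rad
φ₂ = arcsin(sin φ₁ cos δ + cos φ₁ sin δ cos θ)
   = arcsin(0.76178·0.97551 + 0.64784·0.21994·0.27899) = 51.52471°
λ₂ = λ₁ + atan2(sin θ sin δ cos φ₁, cos δ − sin φ₁ sin φ₂) = -126.28375°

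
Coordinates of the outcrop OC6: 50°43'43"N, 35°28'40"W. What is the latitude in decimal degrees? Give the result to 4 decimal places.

50.7286°N

50° + 43′/60 + 43″/3600 = 50 + 0.71667 + 0.01194 = 50.7286°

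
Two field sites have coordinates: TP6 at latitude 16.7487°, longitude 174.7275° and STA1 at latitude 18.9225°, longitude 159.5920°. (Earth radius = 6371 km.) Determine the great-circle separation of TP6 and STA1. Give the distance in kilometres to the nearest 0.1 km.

1619.7 km

Δφ = 2.1738°,  Δλ = -15.1355°
a = sin²(Δφ/2) + cos φ₁ cos φ₂ sin²(Δλ/2) = 0.016071
c = 2·arcsin(√a) = 0.254227 rad = 14.5661°
d = R·c = 6371 × 0.254227 = 1619.7 km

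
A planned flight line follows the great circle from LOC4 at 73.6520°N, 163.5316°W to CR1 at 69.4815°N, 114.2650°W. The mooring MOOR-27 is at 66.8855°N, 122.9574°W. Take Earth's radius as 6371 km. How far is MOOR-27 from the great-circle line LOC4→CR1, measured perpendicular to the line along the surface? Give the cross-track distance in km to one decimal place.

438.3 km

δ₁₃ = central angle LOC4→MOOR-27 = 0.259700 rad  (haversine)
θ₁₃ = bearing LOC4→MOOR-27 = 96.092°,  θ₁₂ = bearing LOC4→CR1 = 80.564°
dₓₜ = R·arcsin(sin δ₁₃ · sin(θ₁₃ − θ₁₂)) = 6371·arcsin(0.25679·sin(15.528°)) = 438.309 km
|dₓₜ| = 438.309 km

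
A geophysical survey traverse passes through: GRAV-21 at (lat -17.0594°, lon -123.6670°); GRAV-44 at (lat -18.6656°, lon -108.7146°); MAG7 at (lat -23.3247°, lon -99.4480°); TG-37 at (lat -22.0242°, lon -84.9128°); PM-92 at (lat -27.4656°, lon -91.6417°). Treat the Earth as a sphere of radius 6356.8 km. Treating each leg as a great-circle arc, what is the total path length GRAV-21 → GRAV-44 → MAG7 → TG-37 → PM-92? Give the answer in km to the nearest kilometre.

GRAV-21→GRAV-44: c = 0.249889 rad, d = 1588.49 km
GRAV-44→MAG7: c = 0.171428 rad, d = 1089.73 km
MAG7→TG-37: c = 0.235077 rad, d = 1494.33 km
TG-37→PM-92: c = 0.142755 rad, d = 907.47 km
Total = 1588.49 + 1089.73 + 1494.33 + 907.47 = 5080.02 km

5080 km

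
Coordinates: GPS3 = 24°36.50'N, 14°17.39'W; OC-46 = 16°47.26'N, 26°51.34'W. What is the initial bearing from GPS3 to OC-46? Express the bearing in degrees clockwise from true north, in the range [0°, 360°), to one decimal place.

238.7°

GPS3: φ = +24.60833°, λ = -14.28983°
OC-46: φ = +16.78767°, λ = -26.85567°
Δλ = -12.5658°
y = sin Δλ · cos φ₂ = -0.208289
x = cos φ₁ sin φ₂ − sin φ₁ cos φ₂ cos Δλ = -0.126524
θ = atan2(y, x) = -121.2762° → 238.7238° (mod 360°)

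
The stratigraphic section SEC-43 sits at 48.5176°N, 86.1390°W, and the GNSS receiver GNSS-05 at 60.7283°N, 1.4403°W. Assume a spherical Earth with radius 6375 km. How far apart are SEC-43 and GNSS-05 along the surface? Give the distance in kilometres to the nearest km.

Δφ = 12.2107°,  Δλ = 84.6987°
a = sin²(Δφ/2) + cos φ₁ cos φ₂ sin²(Δλ/2) = 0.158288
c = 2·arcsin(√a) = 0.818354 rad = 46.8882°
d = R·c = 6375 × 0.818354 = 5217.0 km

5217 km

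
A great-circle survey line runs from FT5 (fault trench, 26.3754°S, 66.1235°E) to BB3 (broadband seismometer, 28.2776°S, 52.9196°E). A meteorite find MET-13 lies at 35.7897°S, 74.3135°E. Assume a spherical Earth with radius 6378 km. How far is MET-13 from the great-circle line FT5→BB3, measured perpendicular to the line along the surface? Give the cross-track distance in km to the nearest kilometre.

1206 km

δ₁₃ = central angle FT5→MET-13 = 0.204712 rad  (haversine)
θ₁₃ = bearing FT5→MET-13 = 145.358°,  θ₁₂ = bearing FT5→BB3 = 257.788°
dₓₜ = R·arcsin(sin δ₁₃ · sin(θ₁₃ − θ₁₂)) = 6378·arcsin(0.20329·sin(-112.430°)) = -1205.636 km
|dₓₜ| = 1205.636 km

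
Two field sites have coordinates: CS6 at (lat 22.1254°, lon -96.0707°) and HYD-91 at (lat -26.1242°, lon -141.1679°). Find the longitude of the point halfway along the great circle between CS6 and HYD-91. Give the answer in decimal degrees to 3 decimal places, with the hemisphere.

118.247°W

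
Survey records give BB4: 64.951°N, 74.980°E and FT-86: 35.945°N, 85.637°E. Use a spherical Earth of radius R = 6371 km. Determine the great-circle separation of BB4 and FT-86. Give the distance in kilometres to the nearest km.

3302 km

Δφ = -29.0060°,  Δλ = 10.6570°
a = sin²(Δφ/2) + cos φ₁ cos φ₂ sin²(Δλ/2) = 0.065672
c = 2·arcsin(√a) = 0.518312 rad = 29.6971°
d = R·c = 6371 × 0.518312 = 3302.2 km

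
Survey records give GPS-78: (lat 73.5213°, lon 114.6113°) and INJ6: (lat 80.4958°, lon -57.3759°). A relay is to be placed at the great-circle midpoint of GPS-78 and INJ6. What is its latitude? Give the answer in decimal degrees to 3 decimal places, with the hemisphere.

86.401°N

Bx = cos φ₂ cos Δλ = -0.163508,  By = cos φ₂ sin Δλ = -0.023017
φₘ = atan2(sin φ₁ + sin φ₂, √((cos φ₁ + Bx)² + By²)) = 86.40134°
λₘ = λ₁ + atan2(By, cos φ₁ + Bx) = 103.76679°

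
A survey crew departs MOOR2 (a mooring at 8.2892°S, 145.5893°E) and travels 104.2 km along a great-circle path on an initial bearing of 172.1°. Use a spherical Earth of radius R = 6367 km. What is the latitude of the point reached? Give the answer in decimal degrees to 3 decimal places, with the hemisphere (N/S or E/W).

δ = d/R = 104.2/6367 = 0.016366 rad
φ₂ = arcsin(sin φ₁ cos δ + cos φ₁ sin δ cos θ)
   = arcsin(-0.14417·0.99987 + 0.98955·0.01636·-0.99051) = -9.21796°
λ₂ = λ₁ + atan2(sin θ sin δ cos φ₁, cos δ − sin φ₁ sin φ₂) = 145.71986°

9.218°S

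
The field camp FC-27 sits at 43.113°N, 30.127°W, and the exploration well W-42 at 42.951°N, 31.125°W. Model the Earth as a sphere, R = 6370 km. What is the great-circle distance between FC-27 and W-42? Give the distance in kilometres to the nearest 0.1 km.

83.1 km

Δφ = -0.1620°,  Δλ = -0.9980°
a = sin²(Δφ/2) + cos φ₁ cos φ₂ sin²(Δλ/2) = 0.000043
c = 2·arcsin(√a) = 0.013042 rad = 0.7473°
d = R·c = 6370 × 0.013042 = 83.1 km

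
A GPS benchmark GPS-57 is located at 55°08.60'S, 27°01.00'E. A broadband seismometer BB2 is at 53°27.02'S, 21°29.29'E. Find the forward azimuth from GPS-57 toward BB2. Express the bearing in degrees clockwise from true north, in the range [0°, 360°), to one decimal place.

GPS-57: φ = -55.14333°, λ = +27.01667°
BB2: φ = -53.45033°, λ = +21.48817°
Δλ = -5.5285°
y = sin Δλ · cos φ₂ = -0.057373
x = cos φ₁ sin φ₂ − sin φ₁ cos φ₂ cos Δλ = 0.027271
θ = atan2(y, x) = -64.5769° → 295.4231° (mod 360°)

295.4°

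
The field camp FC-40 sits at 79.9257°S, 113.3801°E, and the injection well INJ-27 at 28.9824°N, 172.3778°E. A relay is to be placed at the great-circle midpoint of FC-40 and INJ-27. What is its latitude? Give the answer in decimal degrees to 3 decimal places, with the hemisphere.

27.117°S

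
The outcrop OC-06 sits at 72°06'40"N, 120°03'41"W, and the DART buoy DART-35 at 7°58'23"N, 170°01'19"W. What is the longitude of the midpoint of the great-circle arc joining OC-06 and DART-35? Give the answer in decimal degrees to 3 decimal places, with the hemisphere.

158.824°W

OC-06: φ = +72.11111°, λ = -120.06139°
DART-35: φ = +7.97306°, λ = -170.02194°
Bx = cos φ₂ cos Δλ = 0.637096,  By = cos φ₂ sin Δλ = -0.758201
φₘ = atan2(sin φ₁ + sin φ₂, √((cos φ₁ + Bx)² + By²)) = 41.99937°
λₘ = λ₁ + atan2(By, cos φ₁ + Bx) = -158.82414°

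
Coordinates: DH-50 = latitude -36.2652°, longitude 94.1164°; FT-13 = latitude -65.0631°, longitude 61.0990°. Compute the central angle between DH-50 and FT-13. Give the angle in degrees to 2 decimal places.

34.77°

Δφ = -28.7979°,  Δλ = -33.0174°
a = sin²(Δφ/2) + cos φ₁ cos φ₂ sin²(Δλ/2) = 0.089288
c = 2·arcsin(√a) = 0.606892 rad = 34.7723°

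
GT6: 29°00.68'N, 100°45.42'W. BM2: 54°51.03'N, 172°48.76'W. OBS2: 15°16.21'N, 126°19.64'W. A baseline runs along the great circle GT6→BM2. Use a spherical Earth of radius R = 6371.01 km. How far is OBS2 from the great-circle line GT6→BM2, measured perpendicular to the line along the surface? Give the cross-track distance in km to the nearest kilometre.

2902 km

GT6: φ = +29.01133°, λ = -100.75700°
BM2: φ = +54.85050°, λ = -172.81267°
OBS2: φ = +15.27017°, λ = -126.32733°
δ₁₃ = central angle GT6→OBS2 = 0.476189 rad  (haversine)
θ₁₃ = bearing GT6→OBS2 = 245.277°,  θ₁₂ = bearing GT6→BM2 = 318.954°
dₓₜ = R·arcsin(sin δ₁₃ · sin(θ₁₃ − θ₁₂)) = 6371.01·arcsin(0.45840·sin(-73.676°)) = -2902.030 km
|dₓₜ| = 2902.030 km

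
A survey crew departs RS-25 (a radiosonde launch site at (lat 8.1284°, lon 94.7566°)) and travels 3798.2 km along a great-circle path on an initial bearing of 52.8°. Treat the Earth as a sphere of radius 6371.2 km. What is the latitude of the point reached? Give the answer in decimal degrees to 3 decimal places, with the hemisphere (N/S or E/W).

δ = d/R = 3798.2/6371.2 = 0.596151 rad
φ₂ = arcsin(sin φ₁ cos δ + cos φ₁ sin δ cos θ)
   = arcsin(0.14139·0.82750 + 0.98995·0.56146·0.60460) = 26.93962°
λ₂ = λ₁ + atan2(sin θ sin δ cos φ₁, cos δ − sin φ₁ sin φ₂) = 124.86642°

26.940°N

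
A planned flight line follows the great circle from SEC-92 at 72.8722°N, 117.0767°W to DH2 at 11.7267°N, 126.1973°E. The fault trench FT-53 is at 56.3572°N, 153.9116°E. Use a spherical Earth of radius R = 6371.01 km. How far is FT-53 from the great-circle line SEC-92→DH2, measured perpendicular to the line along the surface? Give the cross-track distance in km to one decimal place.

382.2 km

δ₁₃ = central angle SEC-92→FT-53 = 0.646163 rad  (haversine)
θ₁₃ = bearing SEC-92→FT-53 = 293.080°,  θ₁₂ = bearing SEC-92→DH2 = 298.794°
dₓₜ = R·arcsin(sin δ₁₃ · sin(θ₁₃ − θ₁₂)) = 6371.01·arcsin(0.60213·sin(-5.714°)) = -382.191 km
|dₓₜ| = 382.191 km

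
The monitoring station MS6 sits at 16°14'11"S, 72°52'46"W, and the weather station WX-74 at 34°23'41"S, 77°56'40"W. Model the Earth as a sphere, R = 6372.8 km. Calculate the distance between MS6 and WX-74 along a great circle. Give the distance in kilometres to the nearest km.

MS6: φ = -16.23639°, λ = -72.87944°
WX-74: φ = -34.39472°, λ = -77.94444°
Δφ = -18.1583°,  Δλ = -5.0650°
a = sin²(Δφ/2) + cos φ₁ cos φ₂ sin²(Δλ/2) = 0.026447
c = 2·arcsin(√a) = 0.326704 rad = 18.7187°
d = R·c = 6372.8 × 0.326704 = 2082.0 km

2082 km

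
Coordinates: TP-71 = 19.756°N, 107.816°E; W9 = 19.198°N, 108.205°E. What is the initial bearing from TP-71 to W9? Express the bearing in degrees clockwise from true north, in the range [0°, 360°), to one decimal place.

Δλ = 0.3890°
y = sin Δλ · cos φ₂ = 0.006412
x = cos φ₁ sin φ₂ − sin φ₁ cos φ₂ cos Δλ = -0.009731
θ = atan2(y, x) = 146.6204° → 146.6204° (mod 360°)

146.6°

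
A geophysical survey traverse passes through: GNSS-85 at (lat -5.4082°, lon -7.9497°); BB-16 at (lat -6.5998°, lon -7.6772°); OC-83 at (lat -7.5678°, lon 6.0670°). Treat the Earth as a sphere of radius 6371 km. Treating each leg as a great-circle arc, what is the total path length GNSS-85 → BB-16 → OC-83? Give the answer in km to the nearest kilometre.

GNSS-85→BB-16: c = 0.021328 rad, d = 135.88 km
BB-16→OC-83: c = 0.238638 rad, d = 1520.36 km
Total = 135.88 + 1520.36 = 1656.24 km

1656 km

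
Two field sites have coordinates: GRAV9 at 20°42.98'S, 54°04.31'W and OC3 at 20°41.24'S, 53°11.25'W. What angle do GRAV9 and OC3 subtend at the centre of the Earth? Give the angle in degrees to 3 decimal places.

0.828°

GRAV9: φ = -20.71633°, λ = -54.07183°
OC3: φ = -20.68733°, λ = -53.18750°
Δφ = 0.0290°,  Δλ = 0.8843°
a = sin²(Δφ/2) + cos φ₁ cos φ₂ sin²(Δλ/2) = 0.000052
c = 2·arcsin(√a) = 0.014447 rad = 0.8277°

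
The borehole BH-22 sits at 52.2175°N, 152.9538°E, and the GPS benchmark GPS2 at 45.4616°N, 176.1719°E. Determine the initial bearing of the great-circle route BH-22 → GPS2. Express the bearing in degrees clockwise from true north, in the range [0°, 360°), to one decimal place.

Δλ = 23.2181°
y = sin Δλ · cos φ₂ = 0.276509
x = cos φ₁ sin φ₂ − sin φ₁ cos φ₂ cos Δλ = -0.072744
θ = atan2(y, x) = 104.7395° → 104.7395° (mod 360°)

104.7°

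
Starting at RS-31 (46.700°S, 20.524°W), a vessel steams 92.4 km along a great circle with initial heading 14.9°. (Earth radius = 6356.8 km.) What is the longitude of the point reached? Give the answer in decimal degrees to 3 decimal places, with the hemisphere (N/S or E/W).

δ = d/R = 92.4/6356.8 = 0.014536 rad
φ₂ = arcsin(sin φ₁ cos δ + cos φ₁ sin δ cos θ)
   = arcsin(-0.72777·0.99989 + 0.68582·0.01454·0.96638) = -45.89476°
λ₂ = λ₁ + atan2(sin θ sin δ cos φ₁, cos δ − sin φ₁ sin φ₂) = -20.21632°

20.216°W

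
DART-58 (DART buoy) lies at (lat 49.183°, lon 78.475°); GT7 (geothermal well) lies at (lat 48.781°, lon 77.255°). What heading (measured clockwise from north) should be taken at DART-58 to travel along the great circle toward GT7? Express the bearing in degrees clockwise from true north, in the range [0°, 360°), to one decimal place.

Δλ = -1.2200°
y = sin Δλ · cos φ₂ = -0.014030
x = cos φ₁ sin φ₂ − sin φ₁ cos φ₂ cos Δλ = -0.006903
θ = atan2(y, x) = -116.1988° → 243.8012° (mod 360°)

243.8°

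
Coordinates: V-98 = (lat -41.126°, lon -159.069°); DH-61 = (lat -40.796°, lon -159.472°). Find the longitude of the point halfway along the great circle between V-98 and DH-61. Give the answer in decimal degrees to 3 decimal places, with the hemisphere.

Bx = cos φ₂ cos Δλ = 0.757022,  By = cos φ₂ sin Δλ = -0.005325
φₘ = atan2(sin φ₁ + sin φ₂, √((cos φ₁ + Bx)² + By²)) = -40.96118°
λₘ = λ₁ + atan2(By, cos φ₁ + Bx) = -159.27100°

159.271°W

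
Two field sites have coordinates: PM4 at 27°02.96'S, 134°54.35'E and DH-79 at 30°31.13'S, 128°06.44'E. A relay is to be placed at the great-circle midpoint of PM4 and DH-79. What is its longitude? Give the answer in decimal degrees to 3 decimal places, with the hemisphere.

PM4: φ = -27.04933°, λ = +134.90583°
DH-79: φ = -30.51883°, λ = +128.10733°
Bx = cos φ₂ cos Δλ = 0.855405,  By = cos φ₂ sin Δλ = -0.101978
φₘ = atan2(sin φ₁ + sin φ₂, √((cos φ₁ + Bx)² + By²)) = -28.82667°
λₘ = λ₁ + atan2(By, cos φ₁ + Bx) = 131.56321°

131.563°E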